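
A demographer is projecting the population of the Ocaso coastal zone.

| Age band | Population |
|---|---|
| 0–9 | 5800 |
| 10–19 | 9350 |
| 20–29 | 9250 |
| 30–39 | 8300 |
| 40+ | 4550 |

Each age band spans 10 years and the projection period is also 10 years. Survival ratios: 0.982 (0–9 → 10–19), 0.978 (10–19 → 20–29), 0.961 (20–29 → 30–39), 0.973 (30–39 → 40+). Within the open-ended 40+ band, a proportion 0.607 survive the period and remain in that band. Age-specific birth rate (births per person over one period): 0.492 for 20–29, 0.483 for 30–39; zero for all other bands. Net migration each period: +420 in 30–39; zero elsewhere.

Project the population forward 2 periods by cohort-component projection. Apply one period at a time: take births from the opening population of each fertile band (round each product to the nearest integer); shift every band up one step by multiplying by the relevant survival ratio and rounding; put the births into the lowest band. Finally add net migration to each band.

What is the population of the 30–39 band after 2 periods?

— Period 1 —
Births: 9250 × 0.492 = 4551, 8300 × 0.483 = 4009 → total 8560
10–19: 5800 × 0.982 = 5696
20–29: 9350 × 0.978 = 9144
30–39: 9250 × 0.961 = 8889
40+: 8300 × 0.973 + 4550 × 0.607 = 8076 + 2762 = 10838
Net migration: 30–39 + 420 → 9309
→ [8560, 5696, 9144, 9309, 10838]
— Period 2 —
Births: 9144 × 0.492 = 4499, 9309 × 0.483 = 4496 → total 8995
10–19: 8560 × 0.982 = 8406
20–29: 5696 × 0.978 = 5571
30–39: 9144 × 0.961 = 8787
40+: 9309 × 0.973 + 10838 × 0.607 = 9058 + 6579 = 15637
Net migration: 30–39 + 420 → 9207
→ [8995, 8406, 5571, 9207, 15637]

9207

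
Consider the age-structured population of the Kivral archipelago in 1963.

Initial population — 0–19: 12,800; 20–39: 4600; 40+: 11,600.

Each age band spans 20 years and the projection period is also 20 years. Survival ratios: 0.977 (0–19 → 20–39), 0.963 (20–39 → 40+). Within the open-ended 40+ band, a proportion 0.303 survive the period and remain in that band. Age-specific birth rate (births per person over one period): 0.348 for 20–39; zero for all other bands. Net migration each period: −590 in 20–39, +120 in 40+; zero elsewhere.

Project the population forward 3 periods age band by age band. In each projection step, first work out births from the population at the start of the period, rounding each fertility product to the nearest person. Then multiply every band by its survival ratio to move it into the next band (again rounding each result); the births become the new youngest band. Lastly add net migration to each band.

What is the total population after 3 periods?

Call the groups 1 to 3, youngest first.
[period 1]
Births: 4600 × 0.348 = 1601
Group 2: 12800 × 0.977 = 12506
Group 3: 4600 × 0.963 + 11600 × 0.303 = 4430 + 3515 = 7945
Net migration: Group 2 − 590 → 11916; Group 3 + 120 → 8065
Population now: 0–19=1601, 20–39=11916, 40+=8065
[period 2]
Births: 11916 × 0.348 = 4147
Group 2: 1601 × 0.977 = 1564
Group 3: 11916 × 0.963 + 8065 × 0.303 = 11475 + 2444 = 13919
Net migration: Group 2 − 590 → 974; Group 3 + 120 → 14039
Population now: 0–19=4147, 20–39=974, 40+=14039
[period 3]
Births: 974 × 0.348 = 339
Group 2: 4147 × 0.977 = 4052
Group 3: 974 × 0.963 + 14039 × 0.303 = 938 + 4254 = 5192
Net migration: Group 2 − 590 → 3462; Group 3 + 120 → 5312
Population now: 0–19=339, 20–39=3462, 40+=5312
Total after period 3: 339 + 3462 + 5312 = 9113

9113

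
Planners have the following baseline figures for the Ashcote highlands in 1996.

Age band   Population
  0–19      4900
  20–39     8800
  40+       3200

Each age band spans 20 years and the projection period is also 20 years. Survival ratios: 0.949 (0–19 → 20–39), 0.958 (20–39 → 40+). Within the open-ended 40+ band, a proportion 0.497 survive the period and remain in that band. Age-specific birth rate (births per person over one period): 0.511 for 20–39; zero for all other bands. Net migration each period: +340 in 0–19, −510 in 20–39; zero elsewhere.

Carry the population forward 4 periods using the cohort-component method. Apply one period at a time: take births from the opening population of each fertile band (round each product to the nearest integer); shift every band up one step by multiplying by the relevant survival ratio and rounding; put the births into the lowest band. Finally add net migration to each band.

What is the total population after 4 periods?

Period 1.
Births: 8800 × 0.511 = 4497
20–39: 4900 × 0.949 = 4650
40+: 8800 × 0.958 + 3200 × 0.497 = 8430 + 1590 = 10020
Net migration: 0–19 + 340 → 4837; 20–39 − 510 → 4140
→ [4837, 4140, 10020]
Period 2.
Births: 4140 × 0.511 = 2116
20–39: 4837 × 0.949 = 4590
40+: 4140 × 0.958 + 10020 × 0.497 = 3966 + 4980 = 8946
Net migration: 0–19 + 340 → 2456; 20–39 − 510 → 4080
→ [2456, 4080, 8946]
Period 3.
Births: 4080 × 0.511 = 2085
20–39: 2456 × 0.949 = 2331
40+: 4080 × 0.958 + 8946 × 0.497 = 3909 + 4446 = 8355
Net migration: 0–19 + 340 → 2425; 20–39 − 510 → 1821
→ [2425, 1821, 8355]
Period 4.
Births: 1821 × 0.511 = 931
20–39: 2425 × 0.949 = 2301
40+: 1821 × 0.958 + 8355 × 0.497 = 1745 + 4152 = 5897
Net migration: 0–19 + 340 → 1271; 20–39 − 510 → 1791
→ [1271, 1791, 5897]
Total after period 4: 1271 + 1791 + 5897 = 8959

8959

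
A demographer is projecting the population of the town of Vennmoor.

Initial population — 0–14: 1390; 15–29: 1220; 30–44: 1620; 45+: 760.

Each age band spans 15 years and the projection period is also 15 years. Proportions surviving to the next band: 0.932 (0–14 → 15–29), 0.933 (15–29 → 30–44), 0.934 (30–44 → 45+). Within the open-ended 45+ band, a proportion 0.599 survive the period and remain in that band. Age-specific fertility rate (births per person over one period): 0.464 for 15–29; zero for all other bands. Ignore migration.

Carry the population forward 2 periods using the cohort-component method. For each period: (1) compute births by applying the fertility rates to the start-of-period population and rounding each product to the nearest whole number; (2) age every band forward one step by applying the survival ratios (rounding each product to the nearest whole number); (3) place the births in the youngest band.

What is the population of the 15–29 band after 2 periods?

Period 1:
Births: 1220 × 0.464 = 566
15–29: 1390 × 0.932 = 1295
30–44: 1220 × 0.933 = 1138
45+: 1620 × 0.934 + 760 × 0.599 = 1513 + 455 = 1968
Giving 566 / 1295 / 1138 / 1968.
Period 2:
Births: 1295 × 0.464 = 601
15–29: 566 × 0.932 = 528
30–44: 1295 × 0.933 = 1208
45+: 1138 × 0.934 + 1968 × 0.599 = 1063 + 1179 = 2242
Giving 601 / 528 / 1208 / 2242.

528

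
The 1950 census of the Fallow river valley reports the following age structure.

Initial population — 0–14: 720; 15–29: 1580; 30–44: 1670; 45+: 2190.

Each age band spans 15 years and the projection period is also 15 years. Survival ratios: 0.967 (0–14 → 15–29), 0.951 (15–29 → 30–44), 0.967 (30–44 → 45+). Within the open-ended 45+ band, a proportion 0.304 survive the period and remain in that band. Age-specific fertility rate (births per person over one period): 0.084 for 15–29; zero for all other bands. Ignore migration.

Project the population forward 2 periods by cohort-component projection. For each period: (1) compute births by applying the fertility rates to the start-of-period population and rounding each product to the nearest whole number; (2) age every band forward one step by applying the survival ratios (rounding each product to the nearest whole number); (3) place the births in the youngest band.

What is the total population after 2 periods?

2995

Period 1.
Births: 1580 × 0.084 = 133
15–29: 720 × 0.967 = 696
30–44: 1580 × 0.951 = 1503
45+: 1670 × 0.967 + 2190 × 0.304 = 1615 + 666 = 2281
→ [133, 696, 1503, 2281]
Period 2.
Births: 696 × 0.084 = 58
15–29: 133 × 0.967 = 129
30–44: 696 × 0.951 = 662
45+: 1503 × 0.967 + 2281 × 0.304 = 1453 + 693 = 2146
→ [58, 129, 662, 2146]
Total after period 2: 58 + 129 + 662 + 2146 = 2995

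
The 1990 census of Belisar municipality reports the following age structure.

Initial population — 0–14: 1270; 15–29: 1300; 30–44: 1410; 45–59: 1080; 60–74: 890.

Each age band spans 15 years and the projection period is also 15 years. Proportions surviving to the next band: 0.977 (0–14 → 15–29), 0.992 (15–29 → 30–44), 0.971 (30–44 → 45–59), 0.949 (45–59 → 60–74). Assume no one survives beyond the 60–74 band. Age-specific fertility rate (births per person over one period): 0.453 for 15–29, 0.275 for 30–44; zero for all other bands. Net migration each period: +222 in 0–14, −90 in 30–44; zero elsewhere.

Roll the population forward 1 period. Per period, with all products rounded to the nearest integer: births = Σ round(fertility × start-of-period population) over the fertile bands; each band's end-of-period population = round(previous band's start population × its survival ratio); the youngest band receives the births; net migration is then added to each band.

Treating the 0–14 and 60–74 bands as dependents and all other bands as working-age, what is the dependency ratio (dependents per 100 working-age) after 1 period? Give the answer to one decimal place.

58.4

Call the bands 1 to 5, youngest first.
Period 1.
Births: 1300 × 0.453 = 589 ; 1410 × 0.275 = 388 → 977
Band 2: 1270 × 0.977 = 1241
Band 3: 1300 × 0.992 = 1290
Band 4: 1410 × 0.971 = 1369
Band 5: 1080 × 0.949 = 1025
Net migration: Band 1 + 222 → 1199; Band 3 − 90 → 1200
End of period: [1199, 1241, 1200, 1369, 1025]
Dependents (band 0–14 + band 60–74) = 1199 + 1025 = 2224; working-age = 3810; ratio = 2224/3810 × 100 = 58.4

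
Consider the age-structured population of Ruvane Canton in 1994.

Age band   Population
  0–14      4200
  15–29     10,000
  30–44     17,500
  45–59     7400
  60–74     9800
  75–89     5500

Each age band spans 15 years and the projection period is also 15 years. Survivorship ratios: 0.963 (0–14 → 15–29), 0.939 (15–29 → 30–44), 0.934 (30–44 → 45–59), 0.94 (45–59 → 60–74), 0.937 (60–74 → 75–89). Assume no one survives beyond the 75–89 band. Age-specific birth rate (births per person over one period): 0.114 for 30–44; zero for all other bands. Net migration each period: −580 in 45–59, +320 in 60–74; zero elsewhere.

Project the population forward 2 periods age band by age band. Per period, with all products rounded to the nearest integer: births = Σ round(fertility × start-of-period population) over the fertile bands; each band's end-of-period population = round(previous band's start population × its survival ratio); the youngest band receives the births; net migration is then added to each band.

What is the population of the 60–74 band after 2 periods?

Numbering the bands 1..6 from youngest to oldest:
[period 1]
Births: 17500 * 0.114 = 1995
Band 2: 4200 * 0.963 = 4045
Band 3: 10000 * 0.939 = 9390
Band 4: 17500 * 0.934 = 16345
Band 5: 7400 * 0.94 = 6956
Band 6: 9800 * 0.937 = 9183
Net migration: Band 4 − 580 → 15765; Band 5 + 320 → 7276
Population now: 0–14=1995, 15–29=4045, 30–44=9390, 45–59=15765, 60–74=7276, 75–89=9183
[period 2]
Births: 9390 * 0.114 = 1070
Band 2: 1995 * 0.963 = 1921
Band 3: 4045 * 0.939 = 3798
Band 4: 9390 * 0.934 = 8770
Band 5: 15765 * 0.94 = 14819
Band 6: 7276 * 0.937 = 6818
Net migration: Band 4 − 580 → 8190; Band 5 + 320 → 15139
Population now: 0–14=1070, 15–29=1921, 30–44=3798, 45–59=8190, 60–74=15139, 75–89=6818

15139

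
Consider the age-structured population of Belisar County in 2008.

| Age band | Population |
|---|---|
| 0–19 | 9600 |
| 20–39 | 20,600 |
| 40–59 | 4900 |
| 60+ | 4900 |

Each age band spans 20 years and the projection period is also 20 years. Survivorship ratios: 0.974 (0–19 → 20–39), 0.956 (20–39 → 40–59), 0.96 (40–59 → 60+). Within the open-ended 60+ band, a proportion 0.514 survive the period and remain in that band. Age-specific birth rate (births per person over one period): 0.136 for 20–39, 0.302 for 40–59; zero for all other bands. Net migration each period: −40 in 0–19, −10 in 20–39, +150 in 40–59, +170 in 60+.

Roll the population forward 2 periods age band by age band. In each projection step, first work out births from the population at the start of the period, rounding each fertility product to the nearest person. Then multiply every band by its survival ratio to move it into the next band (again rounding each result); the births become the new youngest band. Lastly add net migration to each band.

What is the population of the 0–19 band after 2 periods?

— Period 1 —
Births: 20600 × 0.136 = 2802 ; 4900 × 0.302 = 1480 ⇒ total 4282
20–39: 9600 × 0.974 = 9350
40–59: 20600 × 0.956 = 19694
60+: 4900 × 0.96 + 4900 × 0.514 = 4704 + 2519 = 7223
Net migration: 0–19 − 40 → 4242; 20–39 − 10 → 9340; 40–59 + 150 → 19844; 60+ + 170 → 7393
End of period: [4242, 9340, 19844, 7393]
— Period 2 —
Births: 9340 × 0.136 = 1270 ; 19844 × 0.302 = 5993 ⇒ total 7263
20–39: 4242 × 0.974 = 4132
40–59: 9340 × 0.956 = 8929
60+: 19844 × 0.96 + 7393 × 0.514 = 19050 + 3800 = 22850
Net migration: 0–19 − 40 → 7223; 20–39 − 10 → 4122; 40–59 + 150 → 9079; 60+ + 170 → 23020
End of period: [7223, 4122, 9079, 23020]

7223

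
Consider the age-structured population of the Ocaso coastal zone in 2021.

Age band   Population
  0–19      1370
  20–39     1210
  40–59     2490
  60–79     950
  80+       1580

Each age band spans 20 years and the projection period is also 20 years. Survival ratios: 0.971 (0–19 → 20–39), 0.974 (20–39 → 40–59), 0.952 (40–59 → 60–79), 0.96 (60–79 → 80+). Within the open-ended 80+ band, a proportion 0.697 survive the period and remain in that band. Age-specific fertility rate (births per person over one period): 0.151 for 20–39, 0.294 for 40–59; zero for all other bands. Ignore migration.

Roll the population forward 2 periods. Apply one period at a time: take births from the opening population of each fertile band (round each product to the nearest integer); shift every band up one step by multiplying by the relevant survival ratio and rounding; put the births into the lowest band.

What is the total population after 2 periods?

7531

Numbering the bands 1..5 from youngest to oldest:
Period 1.
Births: 1210 × 0.151 = 183, 2490 × 0.294 = 732 → 915
Band 2: 1370 × 0.971 = 1330
Band 3: 1210 × 0.974 = 1179
Band 4: 2490 × 0.952 = 2370
Band 5: 950 × 0.96 + 1580 × 0.697 = 912 + 1101 = 2013
Giving 915 / 1330 / 1179 / 2370 / 2013.
Period 2.
Births: 1330 × 0.151 = 201, 1179 × 0.294 = 347 → 548
Band 2: 915 × 0.971 = 888
Band 3: 1330 × 0.974 = 1295
Band 4: 1179 × 0.952 = 1122
Band 5: 2370 × 0.96 + 2013 × 0.697 = 2275 + 1403 = 3678
Giving 548 / 888 / 1295 / 1122 / 3678.
Total after period 2: 548 + 888 + 1295 + 1122 + 3678 = 7531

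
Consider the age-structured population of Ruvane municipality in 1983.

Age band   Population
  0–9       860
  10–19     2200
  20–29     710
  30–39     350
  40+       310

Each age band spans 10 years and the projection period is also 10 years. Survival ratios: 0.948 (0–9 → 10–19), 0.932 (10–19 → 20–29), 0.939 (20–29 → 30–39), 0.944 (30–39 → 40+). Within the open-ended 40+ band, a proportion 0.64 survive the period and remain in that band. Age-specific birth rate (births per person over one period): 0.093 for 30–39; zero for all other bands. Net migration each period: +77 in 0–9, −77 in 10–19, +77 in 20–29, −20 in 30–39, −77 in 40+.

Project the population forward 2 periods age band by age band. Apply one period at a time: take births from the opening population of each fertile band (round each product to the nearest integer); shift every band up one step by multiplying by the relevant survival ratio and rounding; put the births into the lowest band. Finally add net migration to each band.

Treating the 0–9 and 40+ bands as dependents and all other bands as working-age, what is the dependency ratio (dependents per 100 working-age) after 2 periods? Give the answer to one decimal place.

34.7

Numbering the groups 1..5 from youngest to oldest:
Period 1.
Births: 350 × 0.093 = 33
Group 2: 860 × 0.948 = 815
Group 3: 2200 × 0.932 = 2050
Group 4: 710 × 0.939 = 667
Group 5: 350 × 0.944 + 310 × 0.64 = 330 + 198 = 528
Net migration: Group 1 + 77 → 110; Group 2 − 77 → 738; Group 3 + 77 → 2127; Group 4 − 20 → 647; Group 5 − 77 → 451
→ [110, 738, 2127, 647, 451]
Period 2.
Births: 647 × 0.093 = 60
Group 2: 110 × 0.948 = 104
Group 3: 738 × 0.932 = 688
Group 4: 2127 × 0.939 = 1997
Group 5: 647 × 0.944 + 451 × 0.64 = 611 + 289 = 900
Net migration: Group 1 + 77 → 137; Group 2 − 77 → 27; Group 3 + 77 → 765; Group 4 − 20 → 1977; Group 5 − 77 → 823
→ [137, 27, 765, 1977, 823]
Dependents (band 0–9 + band 40+) = 137 + 823 = 960; working-age = 2769; ratio = 960/2769 × 100 = 34.7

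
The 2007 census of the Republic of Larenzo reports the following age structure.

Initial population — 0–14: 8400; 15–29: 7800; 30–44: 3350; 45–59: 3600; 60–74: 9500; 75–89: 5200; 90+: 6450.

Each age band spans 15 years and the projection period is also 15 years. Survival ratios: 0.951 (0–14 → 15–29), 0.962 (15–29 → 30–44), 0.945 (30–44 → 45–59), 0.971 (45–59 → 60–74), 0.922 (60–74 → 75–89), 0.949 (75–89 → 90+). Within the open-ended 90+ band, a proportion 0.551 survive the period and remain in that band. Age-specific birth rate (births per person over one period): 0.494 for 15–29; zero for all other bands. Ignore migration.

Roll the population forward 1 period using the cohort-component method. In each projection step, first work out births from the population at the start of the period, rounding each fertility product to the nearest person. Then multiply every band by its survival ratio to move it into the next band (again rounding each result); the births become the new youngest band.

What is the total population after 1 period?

43255

Period 1:
Births: 7800 * 0.494 = 3853
15–29: 8400 * 0.951 = 7988
30–44: 7800 * 0.962 = 7504
45–59: 3350 * 0.945 = 3166
60–74: 3600 * 0.971 = 3496
75–89: 9500 * 0.922 = 8759
90+: 5200 * 0.949 + 6450 * 0.551 = 4935 + 3554 = 8489
End of period: [3853, 7988, 7504, 3166, 3496, 8759, 8489]
Total after period 1: 3853 + 7988 + 7504 + 3166 + 3496 + 8759 + 8489 = 43255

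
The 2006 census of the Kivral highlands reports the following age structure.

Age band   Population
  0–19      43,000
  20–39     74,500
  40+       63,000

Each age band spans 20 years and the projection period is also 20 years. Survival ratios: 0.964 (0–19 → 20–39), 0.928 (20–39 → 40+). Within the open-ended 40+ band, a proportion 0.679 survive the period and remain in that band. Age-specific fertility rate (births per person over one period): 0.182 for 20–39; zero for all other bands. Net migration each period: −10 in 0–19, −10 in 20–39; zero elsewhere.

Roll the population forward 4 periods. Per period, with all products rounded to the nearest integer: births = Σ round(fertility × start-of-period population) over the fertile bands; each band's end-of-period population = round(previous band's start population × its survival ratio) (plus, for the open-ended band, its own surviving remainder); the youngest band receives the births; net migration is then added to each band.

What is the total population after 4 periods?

71297

(Groups numbered youngest = 1 to oldest = 3.)
After projecting period 1:
Births: 74500 * 0.182 = 13559
Group 2: 43000 * 0.964 = 41452
Group 3: 74500 * 0.928 + 63000 * 0.679 = 69136 + 42777 = 111913
Net migration: Group 1 − 10 → 13549; Group 2 − 10 → 41442
→ [13549, 41442, 111913]
After projecting period 2:
Births: 41442 * 0.182 = 7542
Group 2: 13549 * 0.964 = 13061
Group 3: 41442 * 0.928 + 111913 * 0.679 = 38458 + 75989 = 114447
Net migration: Group 1 − 10 → 7532; Group 2 − 10 → 13051
→ [7532, 13051, 114447]
After projecting period 3:
Births: 13051 * 0.182 = 2375
Group 2: 7532 * 0.964 = 7261
Group 3: 13051 * 0.928 + 114447 * 0.679 = 12111 + 77710 = 89821
Net migration: Group 1 − 10 → 2365; Group 2 − 10 → 7251
→ [2365, 7251, 89821]
After projecting period 4:
Births: 7251 * 0.182 = 1320
Group 2: 2365 * 0.964 = 2280
Group 3: 7251 * 0.928 + 89821 * 0.679 = 6729 + 60988 = 67717
Net migration: Group 1 − 10 → 1310; Group 2 − 10 → 2270
→ [1310, 2270, 67717]
Total after period 4: 1310 + 2270 + 67717 = 71297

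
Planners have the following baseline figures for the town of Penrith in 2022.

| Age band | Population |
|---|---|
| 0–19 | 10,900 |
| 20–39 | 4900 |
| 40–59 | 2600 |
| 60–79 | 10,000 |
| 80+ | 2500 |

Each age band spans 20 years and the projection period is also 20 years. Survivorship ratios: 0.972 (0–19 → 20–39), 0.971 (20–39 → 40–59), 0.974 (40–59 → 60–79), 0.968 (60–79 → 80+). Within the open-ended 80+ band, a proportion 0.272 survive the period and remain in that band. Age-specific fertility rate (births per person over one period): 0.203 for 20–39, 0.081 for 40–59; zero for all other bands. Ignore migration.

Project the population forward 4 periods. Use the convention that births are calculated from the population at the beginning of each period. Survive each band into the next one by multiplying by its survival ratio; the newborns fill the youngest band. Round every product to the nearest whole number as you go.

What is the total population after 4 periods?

16445

Period 1:
Births: 4900 × 0.203 = 995  |  2600 × 0.081 = 211 ⇒ total 1206
20–39: 10900 × 0.972 = 10595
40–59: 4900 × 0.971 = 4758
60–79: 2600 × 0.974 = 2532
80+: 10000 × 0.968 + 2500 × 0.272 = 9680 + 680 = 10360
Population now: 0–19=1206, 20–39=10595, 40–59=4758, 60–79=2532, 80+=10360
Period 2:
Births: 10595 × 0.203 = 2151  |  4758 × 0.081 = 385 ⇒ total 2536
20–39: 1206 × 0.972 = 1172
40–59: 10595 × 0.971 = 10288
60–79: 4758 × 0.974 = 4634
80+: 2532 × 0.968 + 10360 × 0.272 = 2451 + 2818 = 5269
Population now: 0–19=2536, 20–39=1172, 40–59=10288, 60–79=4634, 80+=5269
Period 3:
Births: 1172 × 0.203 = 238  |  10288 × 0.081 = 833 ⇒ total 1071
20–39: 2536 × 0.972 = 2465
40–59: 1172 × 0.971 = 1138
60–79: 10288 × 0.974 = 10021
80+: 4634 × 0.968 + 5269 × 0.272 = 4486 + 1433 = 5919
Population now: 0–19=1071, 20–39=2465, 40–59=1138, 60–79=10021, 80+=5919
Period 4:
Births: 2465 × 0.203 = 500  |  1138 × 0.081 = 92 ⇒ total 592
20–39: 1071 × 0.972 = 1041
40–59: 2465 × 0.971 = 2394
60–79: 1138 × 0.974 = 1108
80+: 10021 × 0.968 + 5919 × 0.272 = 9700 + 1610 = 11310
Population now: 0–19=592, 20–39=1041, 40–59=2394, 60–79=1108, 80+=11310
Total after period 4: 592 + 1041 + 2394 + 1108 + 11310 = 16445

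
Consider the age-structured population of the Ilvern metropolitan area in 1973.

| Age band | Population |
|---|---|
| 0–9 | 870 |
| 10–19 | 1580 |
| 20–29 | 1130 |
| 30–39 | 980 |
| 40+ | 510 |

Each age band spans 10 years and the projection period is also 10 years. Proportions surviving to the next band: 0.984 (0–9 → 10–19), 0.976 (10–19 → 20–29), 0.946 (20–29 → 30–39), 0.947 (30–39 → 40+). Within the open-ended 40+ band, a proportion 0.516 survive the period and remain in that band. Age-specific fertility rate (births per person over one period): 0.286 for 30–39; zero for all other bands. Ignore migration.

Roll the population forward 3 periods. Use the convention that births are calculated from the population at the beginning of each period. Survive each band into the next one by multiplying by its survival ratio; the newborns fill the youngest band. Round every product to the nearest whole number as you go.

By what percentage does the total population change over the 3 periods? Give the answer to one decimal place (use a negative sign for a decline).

-21.1

Let group 1 be 0–9 through group 5 = 40+.
[period 1]
Births: 980 × 0.286 = 280
Group 2: 870 × 0.984 = 856
Group 3: 1580 × 0.976 = 1542
Group 4: 1130 × 0.946 = 1069
Group 5: 980 × 0.947 + 510 × 0.516 = 928 + 263 = 1191
Population now: 0–9=280, 10–19=856, 20–29=1542, 30–39=1069, 40+=1191
[period 2]
Births: 1069 × 0.286 = 306
Group 2: 280 × 0.984 = 276
Group 3: 856 × 0.976 = 835
Group 4: 1542 × 0.946 = 1459
Group 5: 1069 × 0.947 + 1191 × 0.516 = 1012 + 615 = 1627
Population now: 0–9=306, 10–19=276, 20–29=835, 30–39=1459, 40+=1627
[period 3]
Births: 1459 × 0.286 = 417
Group 2: 306 × 0.984 = 301
Group 3: 276 × 0.976 = 269
Group 4: 835 × 0.946 = 790
Group 5: 1459 × 0.947 + 1627 × 0.516 = 1382 + 840 = 2222
Population now: 0–9=417, 10–19=301, 20–29=269, 30–39=790, 40+=2222
Total: 5070 → 3999; change = -1071; percentage change = -21.1%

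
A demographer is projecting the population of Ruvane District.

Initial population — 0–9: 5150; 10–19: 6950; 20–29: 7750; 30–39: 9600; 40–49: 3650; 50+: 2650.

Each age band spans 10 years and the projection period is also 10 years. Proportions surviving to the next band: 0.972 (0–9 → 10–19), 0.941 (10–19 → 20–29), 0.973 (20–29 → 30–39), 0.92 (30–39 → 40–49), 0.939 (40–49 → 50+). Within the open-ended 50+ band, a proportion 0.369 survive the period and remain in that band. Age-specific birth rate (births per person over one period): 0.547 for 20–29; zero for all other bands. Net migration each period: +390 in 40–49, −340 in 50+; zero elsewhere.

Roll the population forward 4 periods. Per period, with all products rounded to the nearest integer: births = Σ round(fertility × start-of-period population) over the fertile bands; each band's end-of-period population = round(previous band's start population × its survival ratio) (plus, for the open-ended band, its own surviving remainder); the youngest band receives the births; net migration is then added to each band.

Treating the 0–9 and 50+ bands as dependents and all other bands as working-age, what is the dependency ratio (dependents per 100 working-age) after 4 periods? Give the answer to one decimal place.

80.5

Call the bands 1 to 6, youngest first.
After projecting period 1:
Births: 7750 * 0.547 = 4239
Band 2: 5150 * 0.972 = 5006
Band 3: 6950 * 0.941 = 6540
Band 4: 7750 * 0.973 = 7541
Band 5: 9600 * 0.92 = 8832
Band 6: 3650 * 0.939 + 2650 * 0.369 = 3427 + 978 = 4405
Net migration: Band 5 + 390 → 9222; Band 6 − 340 → 4065
Giving 4239 / 5006 / 6540 / 7541 / 9222 / 4065.
After projecting period 2:
Births: 6540 * 0.547 = 3577
Band 2: 4239 * 0.972 = 4120
Band 3: 5006 * 0.941 = 4711
Band 4: 6540 * 0.973 = 6363
Band 5: 7541 * 0.92 = 6938
Band 6: 9222 * 0.939 + 4065 * 0.369 = 8659 + 1500 = 10159
Net migration: Band 5 + 390 → 7328; Band 6 − 340 → 9819
Giving 3577 / 4120 / 4711 / 6363 / 7328 / 9819.
After projecting period 3:
Births: 4711 * 0.547 = 2577
Band 2: 3577 * 0.972 = 3477
Band 3: 4120 * 0.941 = 3877
Band 4: 4711 * 0.973 = 4584
Band 5: 6363 * 0.92 = 5854
Band 6: 7328 * 0.939 + 9819 * 0.369 = 6881 + 3623 = 10504
Net migration: Band 5 + 390 → 6244; Band 6 − 340 → 10164
Giving 2577 / 3477 / 3877 / 4584 / 6244 / 10164.
After projecting period 4:
Births: 3877 * 0.547 = 2121
Band 2: 2577 * 0.972 = 2505
Band 3: 3477 * 0.941 = 3272
Band 4: 3877 * 0.973 = 3772
Band 5: 4584 * 0.92 = 4217
Band 6: 6244 * 0.939 + 10164 * 0.369 = 5863 + 3751 = 9614
Net migration: Band 5 + 390 → 4607; Band 6 − 340 → 9274
Giving 2121 / 2505 / 3272 / 3772 / 4607 / 9274.
Dependents (band 0–9 + band 50+) = 2121 + 9274 = 11395; working-age = 14156; ratio = 11395/14156 × 100 = 80.5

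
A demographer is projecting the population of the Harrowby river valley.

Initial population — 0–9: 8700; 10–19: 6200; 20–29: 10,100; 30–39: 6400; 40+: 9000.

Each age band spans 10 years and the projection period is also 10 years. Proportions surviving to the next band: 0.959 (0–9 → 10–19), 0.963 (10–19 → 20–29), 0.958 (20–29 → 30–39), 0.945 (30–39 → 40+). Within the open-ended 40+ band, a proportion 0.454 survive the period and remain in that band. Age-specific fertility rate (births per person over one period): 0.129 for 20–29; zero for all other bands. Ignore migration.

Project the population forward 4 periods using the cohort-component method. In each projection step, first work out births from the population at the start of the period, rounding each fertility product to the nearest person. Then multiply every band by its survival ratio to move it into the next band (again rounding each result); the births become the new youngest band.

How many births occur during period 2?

Period 1:
Births: 10100 * 0.129 = 1303
10–19: 8700 * 0.959 = 8343
20–29: 6200 * 0.963 = 5971
30–39: 10100 * 0.958 = 9676
40+: 6400 * 0.945 + 9000 * 0.454 = 6048 + 4086 = 10134
→ [1303, 8343, 5971, 9676, 10134]
Period 2:
Births: 5971 * 0.129 = 770
10–19: 1303 * 0.959 = 1250
20–29: 8343 * 0.963 = 8034
30–39: 5971 * 0.958 = 5720
40+: 9676 * 0.945 + 10134 * 0.454 = 9144 + 4601 = 13745
→ [770, 1250, 8034, 5720, 13745]

770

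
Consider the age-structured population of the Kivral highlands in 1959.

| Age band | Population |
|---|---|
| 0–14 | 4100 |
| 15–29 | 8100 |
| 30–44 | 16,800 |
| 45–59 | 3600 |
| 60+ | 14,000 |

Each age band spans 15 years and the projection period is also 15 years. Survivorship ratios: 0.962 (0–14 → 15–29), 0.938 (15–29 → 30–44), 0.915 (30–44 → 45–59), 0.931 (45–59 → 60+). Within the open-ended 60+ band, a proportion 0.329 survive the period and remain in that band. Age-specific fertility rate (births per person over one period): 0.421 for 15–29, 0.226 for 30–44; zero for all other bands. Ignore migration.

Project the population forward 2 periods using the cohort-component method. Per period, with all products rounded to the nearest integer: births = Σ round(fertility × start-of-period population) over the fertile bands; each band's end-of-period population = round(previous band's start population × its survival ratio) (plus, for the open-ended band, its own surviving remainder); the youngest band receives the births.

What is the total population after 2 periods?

37890

Period 1:
Births: 8100 * 0.421 = 3410  |  16800 * 0.226 = 3797 ⇒ total 7207
15–29: 4100 * 0.962 = 3944
30–44: 8100 * 0.938 = 7598
45–59: 16800 * 0.915 = 15372
60+: 3600 * 0.931 + 14000 * 0.329 = 3352 + 4606 = 7958
Population now: 0–14=7207, 15–29=3944, 30–44=7598, 45–59=15372, 60+=7958
Period 2:
Births: 3944 * 0.421 = 1660  |  7598 * 0.226 = 1717 ⇒ total 3377
15–29: 7207 * 0.962 = 6933
30–44: 3944 * 0.938 = 3699
45–59: 7598 * 0.915 = 6952
60+: 15372 * 0.931 + 7958 * 0.329 = 14311 + 2618 = 16929
Population now: 0–14=3377, 15–29=6933, 30–44=3699, 45–59=6952, 60+=16929
Total after period 2: 3377 + 6933 + 3699 + 6952 + 16929 = 37890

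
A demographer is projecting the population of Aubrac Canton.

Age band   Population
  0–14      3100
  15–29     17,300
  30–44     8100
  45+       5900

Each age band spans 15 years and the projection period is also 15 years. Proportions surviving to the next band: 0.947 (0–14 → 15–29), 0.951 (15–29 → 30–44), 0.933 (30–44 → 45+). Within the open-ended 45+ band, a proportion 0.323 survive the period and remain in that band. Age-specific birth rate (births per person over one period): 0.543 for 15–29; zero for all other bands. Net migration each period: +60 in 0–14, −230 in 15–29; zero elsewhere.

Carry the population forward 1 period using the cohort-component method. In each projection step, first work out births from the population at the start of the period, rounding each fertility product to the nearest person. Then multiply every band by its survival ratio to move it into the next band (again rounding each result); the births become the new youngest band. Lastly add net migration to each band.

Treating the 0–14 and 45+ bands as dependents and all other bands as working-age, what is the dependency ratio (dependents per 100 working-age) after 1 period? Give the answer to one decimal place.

98.7

Period 1.
Births: 17300 × 0.543 = 9394
15–29: 3100 × 0.947 = 2936
30–44: 17300 × 0.951 = 16452
45+: 8100 × 0.933 + 5900 × 0.323 = 7557 + 1906 = 9463
Net migration: 0–14 + 60 → 9454; 15–29 − 230 → 2706
End of period: [9454, 2706, 16452, 9463]
Dependents (band 0–14 + band 45+) = 9454 + 9463 = 18917; working-age = 19158; ratio = 18917/19158 × 100 = 98.7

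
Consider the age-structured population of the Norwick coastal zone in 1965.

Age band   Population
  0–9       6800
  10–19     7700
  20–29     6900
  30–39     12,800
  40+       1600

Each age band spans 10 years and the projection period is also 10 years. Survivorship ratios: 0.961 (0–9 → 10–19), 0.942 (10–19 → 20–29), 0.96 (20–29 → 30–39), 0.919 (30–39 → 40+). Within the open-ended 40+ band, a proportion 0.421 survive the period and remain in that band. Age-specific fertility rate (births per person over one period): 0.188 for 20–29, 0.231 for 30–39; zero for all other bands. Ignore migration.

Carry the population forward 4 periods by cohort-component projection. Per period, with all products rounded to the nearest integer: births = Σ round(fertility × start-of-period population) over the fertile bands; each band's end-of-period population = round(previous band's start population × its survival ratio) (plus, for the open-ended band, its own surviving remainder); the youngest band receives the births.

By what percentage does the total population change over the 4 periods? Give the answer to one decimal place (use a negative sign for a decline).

-40.8

Let group 1 be 0–9 through group 5 = 40+.
Period 1:
Births: 6900 × 0.188 = 1297  |  12800 × 0.231 = 2957 → total 4254
Group 2: 6800 × 0.961 = 6535
Group 3: 7700 × 0.942 = 7253
Group 4: 6900 × 0.96 = 6624
Group 5: 12800 × 0.919 + 1600 × 0.421 = 11763 + 674 = 12437
→ [4254, 6535, 7253, 6624, 12437]
Period 2:
Births: 7253 × 0.188 = 1364  |  6624 × 0.231 = 1530 → total 2894
Group 2: 4254 × 0.961 = 4088
Group 3: 6535 × 0.942 = 6156
Group 4: 7253 × 0.96 = 6963
Group 5: 6624 × 0.919 + 12437 × 0.421 = 6087 + 5236 = 11323
→ [2894, 4088, 6156, 6963, 11323]
Period 3:
Births: 6156 × 0.188 = 1157  |  6963 × 0.231 = 1608 → total 2765
Group 2: 2894 × 0.961 = 2781
Group 3: 4088 × 0.942 = 3851
Group 4: 6156 × 0.96 = 5910
Group 5: 6963 × 0.919 + 11323 × 0.421 = 6399 + 4767 = 11166
→ [2765, 2781, 3851, 5910, 11166]
Period 4:
Births: 3851 × 0.188 = 724  |  5910 × 0.231 = 1365 → total 2089
Group 2: 2765 × 0.961 = 2657
Group 3: 2781 × 0.942 = 2620
Group 4: 3851 × 0.96 = 3697
Group 5: 5910 × 0.919 + 11166 × 0.421 = 5431 + 4701 = 10132
→ [2089, 2657, 2620, 3697, 10132]
Total: 35800 → 21195; change = -14605; percentage change = -40.8%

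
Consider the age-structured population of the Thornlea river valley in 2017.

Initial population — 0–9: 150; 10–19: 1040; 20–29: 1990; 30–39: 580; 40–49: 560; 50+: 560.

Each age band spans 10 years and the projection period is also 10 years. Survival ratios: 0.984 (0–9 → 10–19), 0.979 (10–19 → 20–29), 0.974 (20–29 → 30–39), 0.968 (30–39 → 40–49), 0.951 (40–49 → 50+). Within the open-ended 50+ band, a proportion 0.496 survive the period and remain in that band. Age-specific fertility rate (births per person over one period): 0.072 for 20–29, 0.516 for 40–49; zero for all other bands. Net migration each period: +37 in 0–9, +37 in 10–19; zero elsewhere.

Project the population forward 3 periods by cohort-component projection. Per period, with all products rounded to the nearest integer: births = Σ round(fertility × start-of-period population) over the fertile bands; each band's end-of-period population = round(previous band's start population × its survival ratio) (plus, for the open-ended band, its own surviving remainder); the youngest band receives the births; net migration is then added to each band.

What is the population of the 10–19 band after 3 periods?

Numbering the bands 1..6 from youngest to oldest:
Period 1.
Births: 1990 * 0.072 = 143 ; 560 * 0.516 = 289 → 432
Band 2: 150 * 0.984 = 148
Band 3: 1040 * 0.979 = 1018
Band 4: 1990 * 0.974 = 1938
Band 5: 580 * 0.968 = 561
Band 6: 560 * 0.951 + 560 * 0.496 = 533 + 278 = 811
Net migration: Band 1 + 37 → 469; Band 2 + 37 → 185
→ [469, 185, 1018, 1938, 561, 811]
Period 2.
Births: 1018 * 0.072 = 73 ; 561 * 0.516 = 289 → 362
Band 2: 469 * 0.984 = 461
Band 3: 185 * 0.979 = 181
Band 4: 1018 * 0.974 = 992
Band 5: 1938 * 0.968 = 1876
Band 6: 561 * 0.951 + 811 * 0.496 = 534 + 402 = 936
Net migration: Band 1 + 37 → 399; Band 2 + 37 → 498
→ [399, 498, 181, 992, 1876, 936]
Period 3.
Births: 181 * 0.072 = 13 ; 1876 * 0.516 = 968 → 981
Band 2: 399 * 0.984 = 393
Band 3: 498 * 0.979 = 488
Band 4: 181 * 0.974 = 176
Band 5: 992 * 0.968 = 960
Band 6: 1876 * 0.951 + 936 * 0.496 = 1784 + 464 = 2248
Net migration: Band 1 + 37 → 1018; Band 2 + 37 → 430
→ [1018, 430, 488, 176, 960, 2248]

430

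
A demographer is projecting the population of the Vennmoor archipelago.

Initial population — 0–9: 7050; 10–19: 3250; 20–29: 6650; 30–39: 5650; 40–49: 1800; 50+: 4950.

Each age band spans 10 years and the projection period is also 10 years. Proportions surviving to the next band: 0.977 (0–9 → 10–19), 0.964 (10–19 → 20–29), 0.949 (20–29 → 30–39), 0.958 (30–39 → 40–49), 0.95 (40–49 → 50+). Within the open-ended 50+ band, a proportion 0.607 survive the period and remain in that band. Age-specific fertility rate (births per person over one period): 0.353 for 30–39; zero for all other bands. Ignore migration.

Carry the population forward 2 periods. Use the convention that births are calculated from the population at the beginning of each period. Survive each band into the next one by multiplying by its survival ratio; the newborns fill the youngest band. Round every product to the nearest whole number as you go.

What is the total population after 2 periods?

— Period 1 —
Births: 5650 × 0.353 = 1994
10–19: 7050 × 0.977 = 6888
20–29: 3250 × 0.964 = 3133
30–39: 6650 × 0.949 = 6311
40–49: 5650 × 0.958 = 5413
50+: 1800 × 0.95 + 4950 × 0.607 = 1710 + 3005 = 4715
End of period: [1994, 6888, 3133, 6311, 5413, 4715]
— Period 2 —
Births: 6311 × 0.353 = 2228
10–19: 1994 × 0.977 = 1948
20–29: 6888 × 0.964 = 6640
30–39: 3133 × 0.949 = 2973
40–49: 6311 × 0.958 = 6046
50+: 5413 × 0.95 + 4715 × 0.607 = 5142 + 2862 = 8004
End of period: [2228, 1948, 6640, 2973, 6046, 8004]
Total after period 2: 2228 + 1948 + 6640 + 2973 + 6046 + 8004 = 27839

27839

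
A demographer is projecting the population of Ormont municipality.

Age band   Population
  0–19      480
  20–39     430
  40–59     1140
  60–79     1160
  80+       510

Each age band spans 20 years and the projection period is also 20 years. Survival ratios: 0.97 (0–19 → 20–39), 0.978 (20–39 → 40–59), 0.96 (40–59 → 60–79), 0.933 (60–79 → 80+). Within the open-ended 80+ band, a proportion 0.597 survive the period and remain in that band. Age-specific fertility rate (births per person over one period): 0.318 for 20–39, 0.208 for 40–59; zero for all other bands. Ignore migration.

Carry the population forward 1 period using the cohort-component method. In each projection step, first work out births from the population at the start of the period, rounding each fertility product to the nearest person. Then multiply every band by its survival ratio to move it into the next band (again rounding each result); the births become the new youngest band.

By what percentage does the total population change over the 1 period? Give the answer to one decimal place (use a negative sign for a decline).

After projecting period 1:
Births: 430 × 0.318 = 137  |  1140 × 0.208 = 237 ⇒ total 374
20–39: 480 × 0.97 = 466
40–59: 430 × 0.978 = 421
60–79: 1140 × 0.96 = 1094
80+: 1160 × 0.933 + 510 × 0.597 = 1082 + 304 = 1386
End of period: [374, 466, 421, 1094, 1386]
Total: 3720 → 3741; change = 21; percentage change = 0.6%

0.6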